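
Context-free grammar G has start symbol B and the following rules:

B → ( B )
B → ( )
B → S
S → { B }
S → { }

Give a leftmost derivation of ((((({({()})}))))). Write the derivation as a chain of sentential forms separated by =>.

B => (B) => ((B)) => (((B))) => ((((B)))) => (((((B))))) => (((((S))))) => ((((({B}))))) => ((((({(B)}))))) => ((((({(S)}))))) => ((((({({B})}))))) => ((((({({()})})))))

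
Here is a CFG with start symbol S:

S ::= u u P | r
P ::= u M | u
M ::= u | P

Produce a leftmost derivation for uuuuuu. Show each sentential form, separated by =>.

S => uuP => uuuM => uuuP => uuuuM => uuuuP => uuuuuM => uuuuuu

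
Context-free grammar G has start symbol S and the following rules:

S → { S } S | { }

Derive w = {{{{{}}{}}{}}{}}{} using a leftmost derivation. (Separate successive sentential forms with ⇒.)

S ⇒ {S}S ⇒ {{S}S}S ⇒ {{{S}S}S}S ⇒ {{{{S}S}S}S}S ⇒ {{{{{}}S}S}S}S ⇒ {{{{{}}{}}S}S}S ⇒ {{{{{}}{}}{}}S}S ⇒ {{{{{}}{}}{}}{}}S ⇒ {{{{{}}{}}{}}{}}{}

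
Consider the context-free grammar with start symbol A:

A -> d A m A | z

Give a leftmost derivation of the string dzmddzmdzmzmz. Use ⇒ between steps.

A⇒dAmA⇒dzmA⇒dzmdAmA⇒dzmddAmAmA⇒dzmddzmAmA⇒dzmddzmdAmAmA⇒dzmddzmdzmAmA⇒dzmddzmdzmzmA⇒dzmddzmdzmzmz

A ⇒ dAmA   [A -> d A m A]
dAmA ⇒ dzmA   [A -> z]
dzmA ⇒ dzmdAmA   [A -> d A m A]
dzmdAmA ⇒ dzmddAmAmA   [A -> d A m A]
dzmddAmAmA ⇒ dzmddzmAmA   [A -> z]
dzmddzmAmA ⇒ dzmddzmdAmAmA   [A -> d A m A]
dzmddzmdAmAmA ⇒ dzmddzmdzmAmA   [A -> z]
dzmddzmdzmAmA ⇒ dzmddzmdzmzmA   [A -> z]
dzmddzmdzmzmA ⇒ dzmddzmdzmzmz   [A -> z]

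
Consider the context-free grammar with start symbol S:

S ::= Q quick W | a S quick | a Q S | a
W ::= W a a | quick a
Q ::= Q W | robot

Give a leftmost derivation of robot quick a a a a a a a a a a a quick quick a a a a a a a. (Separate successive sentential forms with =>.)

S => Q quick W => Q W quick W => robot W quick W => robot W a a quick W => robot W a a a a quick W => robot W a a a a a a quick W => robot W a a a a a a a a quick W => robot W a a a a a a a a a a quick W => robot quick a a a a a a a a a a a quick W => robot quick a a a a a a a a a a a quick W a a => robot quick a a a a a a a a a a a quick W a a a a => robot quick a a a a a a a a a a a quick W a a a a a a => robot quick a a a a a a a a a a a quick quick a a a a a a a

S => Q quick W   [S ::= Q quick W]
Q quick W => Q W quick W   [Q ::= Q W]
Q W quick W => robot W quick W   [Q ::= robot]
robot W quick W => robot W a a quick W   [W ::= W a a]
robot W a a quick W => robot W a a a a quick W   [W ::= W a a]
robot W a a a a quick W => robot W a a a a a a quick W   [W ::= W a a]
robot W a a a a a a quick W => robot W a a a a a a a a quick W   [W ::= W a a]
robot W a a a a a a a a quick W => robot W a a a a a a a a a a quick W   [W ::= W a a]
robot W a a a a a a a a a a quick W => robot quick a a a a a a a a a a a quick W   [W ::= quick a]
robot quick a a a a a a a a a a a quick W => robot quick a a a a a a a a a a a quick W a a   [W ::= W a a]
robot quick a a a a a a a a a a a quick W a a => robot quick a a a a a a a a a a a quick W a a a a   [W ::= W a a]
robot quick a a a a a a a a a a a quick W a a a a => robot quick a a a a a a a a a a a quick W a a a a a a   [W ::= W a a]
robot quick a a a a a a a a a a a quick W a a a a a a => robot quick a a a a a a a a a a a quick quick a a a a a a a   [W ::= quick a]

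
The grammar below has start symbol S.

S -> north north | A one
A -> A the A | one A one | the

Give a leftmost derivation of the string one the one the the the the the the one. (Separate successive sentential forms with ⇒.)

S ⇒ A one ⇒ A the A one ⇒ A the A the A one ⇒ A the A the A the A one ⇒ one A one the A the A the A one ⇒ one the one the A the A the A one ⇒ one the one the the the A the A one ⇒ one the one the the the the the A one ⇒ one the one the the the the the the one

S ⇒ A one   [S -> A one]
A one ⇒ A the A one   [A -> A the A]
A the A one ⇒ A the A the A one   [A -> A the A]
A the A the A one ⇒ A the A the A the A one   [A -> A the A]
A the A the A the A one ⇒ one A one the A the A the A one   [A -> one A one]
one A one the A the A the A one ⇒ one the one the A the A the A one   [A -> the]
one the one the A the A the A one ⇒ one the one the the the A the A one   [A -> the]
one the one the the the A the A one ⇒ one the one the the the the the A one   [A -> the]
one the one the the the the the A one ⇒ one the one the the the the the the one   [A -> the]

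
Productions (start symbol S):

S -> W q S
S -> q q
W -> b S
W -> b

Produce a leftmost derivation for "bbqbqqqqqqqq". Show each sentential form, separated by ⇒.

S ⇒ WqS   [S -> W q S]
WqS ⇒ bSqS   [W -> b S]
bSqS ⇒ bWqSqS   [S -> W q S]
bWqSqS ⇒ bbqSqS   [W -> b]
bbqSqS ⇒ bbqWqSqS   [S -> W q S]
bbqWqSqS ⇒ bbqbSqSqS   [W -> b S]
bbqbSqSqS ⇒ bbqbqqqSqS   [S -> q q]
bbqbqqqSqS ⇒ bbqbqqqqqqS   [S -> q q]
bbqbqqqqqqS ⇒ bbqbqqqqqqqq   [S -> q q]

S ⇒ WqS ⇒ bSqS ⇒ bWqSqS ⇒ bbqSqS ⇒ bbqWqSqS ⇒ bbqbSqSqS ⇒ bbqbqqqSqS ⇒ bbqbqqqqqqS ⇒ bbqbqqqqqqqq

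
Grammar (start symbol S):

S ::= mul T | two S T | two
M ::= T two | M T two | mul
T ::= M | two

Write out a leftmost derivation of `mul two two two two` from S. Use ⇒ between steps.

S ⇒ mul T ⇒ mul M ⇒ mul M T two ⇒ mul T two T two ⇒ mul two two T two ⇒ mul two two two two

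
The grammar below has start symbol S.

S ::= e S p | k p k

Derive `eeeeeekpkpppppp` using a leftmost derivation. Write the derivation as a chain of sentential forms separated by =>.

S => eSp => eeSpp => eeeSppp => eeeeSpppp => eeeeeSppppp => eeeeeeSpppppp => eeeeeekpkpppppp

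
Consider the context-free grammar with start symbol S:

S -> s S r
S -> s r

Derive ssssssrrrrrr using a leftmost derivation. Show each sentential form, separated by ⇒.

S ⇒ sSr ⇒ ssSrr ⇒ sssSrrr ⇒ ssssSrrrr ⇒ sssssSrrrrr ⇒ ssssssrrrrrr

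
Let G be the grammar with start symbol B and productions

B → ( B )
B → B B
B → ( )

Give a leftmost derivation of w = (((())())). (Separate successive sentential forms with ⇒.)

B ⇒ (B)   [B → ( B )]
(B) ⇒ ((B))   [B → ( B )]
((B)) ⇒ ((BB))   [B → B B]
((BB)) ⇒ (((B)B))   [B → ( B )]
(((B)B)) ⇒ (((())B))   [B → ( )]
(((())B)) ⇒ (((())()))   [B → ( )]

B ⇒ (B) ⇒ ((B)) ⇒ ((BB)) ⇒ (((B)B)) ⇒ (((())B)) ⇒ (((())()))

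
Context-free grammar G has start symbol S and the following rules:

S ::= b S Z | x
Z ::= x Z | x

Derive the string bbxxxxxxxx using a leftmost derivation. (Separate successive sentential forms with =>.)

S => bSZ   [S ::= b S Z]
bSZ => bbSZZ   [S ::= b S Z]
bbSZZ => bbxZZ   [S ::= x]
bbxZZ => bbxxZZ   [Z ::= x Z]
bbxxZZ => bbxxxZ   [Z ::= x]
bbxxxZ => bbxxxxZ   [Z ::= x Z]
bbxxxxZ => bbxxxxxZ   [Z ::= x Z]
bbxxxxxZ => bbxxxxxxZ   [Z ::= x Z]
bbxxxxxxZ => bbxxxxxxxZ   [Z ::= x Z]
bbxxxxxxxZ => bbxxxxxxxx   [Z ::= x]

S=>bSZ=>bbSZZ=>bbxZZ=>bbxxZZ=>bbxxxZ=>bbxxxxZ=>bbxxxxxZ=>bbxxxxxxZ=>bbxxxxxxxZ=>bbxxxxxxxx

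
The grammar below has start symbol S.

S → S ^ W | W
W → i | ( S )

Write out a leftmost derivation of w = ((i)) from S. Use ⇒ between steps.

S ⇒ W   [S → W]
W ⇒ (S)   [W → ( S )]
(S) ⇒ (W)   [S → W]
(W) ⇒ ((S))   [W → ( S )]
((S)) ⇒ ((W))   [S → W]
((W)) ⇒ ((i))   [W → i]

S⇒W⇒(S)⇒(W)⇒((S))⇒((W))⇒((i))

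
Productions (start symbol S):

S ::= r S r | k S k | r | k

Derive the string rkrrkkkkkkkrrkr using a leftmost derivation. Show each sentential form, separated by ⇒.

S ⇒ rSr ⇒ rkSkr ⇒ rkrSrkr ⇒ rkrrSrrkr ⇒ rkrrkSkrrkr ⇒ rkrrkkSkkrrkr ⇒ rkrrkkkSkkkrrkr ⇒ rkrrkkkkkkkrrkr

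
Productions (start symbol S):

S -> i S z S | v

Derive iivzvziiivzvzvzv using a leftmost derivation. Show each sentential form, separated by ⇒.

S ⇒ iSzS ⇒ iiSzSzS ⇒ iivzSzS ⇒ iivzvzS ⇒ iivzvziSzS ⇒ iivzvziiSzSzS ⇒ iivzvziiiSzSzSzS ⇒ iivzvziiivzSzSzS ⇒ iivzvziiivzvzSzS ⇒ iivzvziiivzvzvzS ⇒ iivzvziiivzvzvzv

S ⇒ iSzS   [S -> i S z S]
iSzS ⇒ iiSzSzS   [S -> i S z S]
iiSzSzS ⇒ iivzSzS   [S -> v]
iivzSzS ⇒ iivzvzS   [S -> v]
iivzvzS ⇒ iivzvziSzS   [S -> i S z S]
iivzvziSzS ⇒ iivzvziiSzSzS   [S -> i S z S]
iivzvziiSzSzS ⇒ iivzvziiiSzSzSzS   [S -> i S z S]
iivzvziiiSzSzSzS ⇒ iivzvziiivzSzSzS   [S -> v]
iivzvziiivzSzSzS ⇒ iivzvziiivzvzSzS   [S -> v]
iivzvziiivzvzSzS ⇒ iivzvziiivzvzvzS   [S -> v]
iivzvziiivzvzvzS ⇒ iivzvziiivzvzvzv   [S -> v]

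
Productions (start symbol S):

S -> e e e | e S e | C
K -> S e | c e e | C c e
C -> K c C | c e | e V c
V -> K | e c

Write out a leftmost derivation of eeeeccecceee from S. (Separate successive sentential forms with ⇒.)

S⇒eSe⇒eeSee⇒eeCee⇒eeKcCee⇒eeSecCee⇒eeCecCee⇒eeeVcecCee⇒eeeeccecCee⇒eeeeccecceee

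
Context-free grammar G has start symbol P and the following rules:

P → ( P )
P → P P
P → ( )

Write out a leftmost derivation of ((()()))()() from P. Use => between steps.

P=>PP=>PPP=>(P)PP=>((P))PP=>((PP))PP=>((()P))PP=>((()()))PP=>((()()))()P=>((()()))()()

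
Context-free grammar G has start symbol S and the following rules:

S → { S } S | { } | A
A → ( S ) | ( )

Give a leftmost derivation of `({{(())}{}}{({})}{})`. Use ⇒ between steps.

S ⇒ A ⇒ (S) ⇒ ({S}S) ⇒ ({{S}S}S) ⇒ ({{A}S}S) ⇒ ({{(S)}S}S) ⇒ ({{(A)}S}S) ⇒ ({{(())}S}S) ⇒ ({{(())}{}}S) ⇒ ({{(())}{}}{S}S) ⇒ ({{(())}{}}{A}S) ⇒ ({{(())}{}}{(S)}S) ⇒ ({{(())}{}}{({})}S) ⇒ ({{(())}{}}{({})}{})

S ⇒ A   [S → A]
A ⇒ (S)   [A → ( S )]
(S) ⇒ ({S}S)   [S → { S } S]
({S}S) ⇒ ({{S}S}S)   [S → { S } S]
({{S}S}S) ⇒ ({{A}S}S)   [S → A]
({{A}S}S) ⇒ ({{(S)}S}S)   [A → ( S )]
({{(S)}S}S) ⇒ ({{(A)}S}S)   [S → A]
({{(A)}S}S) ⇒ ({{(())}S}S)   [A → ( )]
({{(())}S}S) ⇒ ({{(())}{}}S)   [S → { }]
({{(())}{}}S) ⇒ ({{(())}{}}{S}S)   [S → { S } S]
({{(())}{}}{S}S) ⇒ ({{(())}{}}{A}S)   [S → A]
({{(())}{}}{A}S) ⇒ ({{(())}{}}{(S)}S)   [A → ( S )]
({{(())}{}}{(S)}S) ⇒ ({{(())}{}}{({})}S)   [S → { }]
({{(())}{}}{({})}S) ⇒ ({{(())}{}}{({})}{})   [S → { }]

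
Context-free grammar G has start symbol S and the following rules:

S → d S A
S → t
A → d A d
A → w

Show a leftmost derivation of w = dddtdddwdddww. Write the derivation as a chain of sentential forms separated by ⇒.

S⇒dSA⇒ddSAA⇒dddSAAA⇒dddtAAA⇒dddtdAdAA⇒dddtddAddAA⇒dddtdddAdddAA⇒dddtdddwdddAA⇒dddtdddwdddwA⇒dddtdddwdddww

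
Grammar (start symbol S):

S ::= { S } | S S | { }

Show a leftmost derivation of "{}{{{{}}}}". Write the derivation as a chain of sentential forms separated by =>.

S => SS   [S ::= S S]
SS => {}S   [S ::= { }]
{}S => {}{S}   [S ::= { S }]
{}{S} => {}{{S}}   [S ::= { S }]
{}{{S}} => {}{{{S}}}   [S ::= { S }]
{}{{{S}}} => {}{{{{}}}}   [S ::= { }]

S => SS => {}S => {}{S} => {}{{S}} => {}{{{S}}} => {}{{{{}}}}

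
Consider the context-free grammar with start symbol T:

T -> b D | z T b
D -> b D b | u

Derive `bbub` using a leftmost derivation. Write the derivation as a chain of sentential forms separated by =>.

T => bD   [T -> b D]
bD => bbDb   [D -> b D b]
bbDb => bbub   [D -> u]

T=>bD=>bbDb=>bbub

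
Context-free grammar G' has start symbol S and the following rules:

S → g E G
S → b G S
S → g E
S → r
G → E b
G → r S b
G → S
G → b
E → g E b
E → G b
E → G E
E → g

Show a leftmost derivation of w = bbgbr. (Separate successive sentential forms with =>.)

S => bGS => bEbS => bGEbS => bbEbS => bbgbS => bbgbr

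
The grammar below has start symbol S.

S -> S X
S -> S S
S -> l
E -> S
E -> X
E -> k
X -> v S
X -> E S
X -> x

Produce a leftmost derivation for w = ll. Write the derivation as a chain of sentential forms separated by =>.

S => SS   [S -> S S]
SS => lS   [S -> l]
lS => ll   [S -> l]

S => SS => lS => ll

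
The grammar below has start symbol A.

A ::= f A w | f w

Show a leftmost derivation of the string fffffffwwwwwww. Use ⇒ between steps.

A⇒fAw⇒ffAww⇒fffAwww⇒ffffAwwww⇒fffffAwwwww⇒ffffffAwwwwww⇒fffffffwwwwwww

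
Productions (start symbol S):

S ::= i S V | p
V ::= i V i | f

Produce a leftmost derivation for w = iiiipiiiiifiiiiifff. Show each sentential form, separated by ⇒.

S ⇒ iSV   [S ::= i S V]
iSV ⇒ iiSVV   [S ::= i S V]
iiSVV ⇒ iiiSVVV   [S ::= i S V]
iiiSVVV ⇒ iiiiSVVVV   [S ::= i S V]
iiiiSVVVV ⇒ iiiipVVVV   [S ::= p]
iiiipVVVV ⇒ iiiipiViVVV   [V ::= i V i]
iiiipiViVVV ⇒ iiiipiiViiVVV   [V ::= i V i]
iiiipiiViiVVV ⇒ iiiipiiiViiiVVV   [V ::= i V i]
iiiipiiiViiiVVV ⇒ iiiipiiiiViiiiVVV   [V ::= i V i]
iiiipiiiiViiiiVVV ⇒ iiiipiiiiiViiiiiVVV   [V ::= i V i]
iiiipiiiiiViiiiiVVV ⇒ iiiipiiiiifiiiiiVVV   [V ::= f]
iiiipiiiiifiiiiiVVV ⇒ iiiipiiiiifiiiiifVV   [V ::= f]
iiiipiiiiifiiiiifVV ⇒ iiiipiiiiifiiiiiffV   [V ::= f]
iiiipiiiiifiiiiiffV ⇒ iiiipiiiiifiiiiifff   [V ::= f]

S ⇒ iSV ⇒ iiSVV ⇒ iiiSVVV ⇒ iiiiSVVVV ⇒ iiiipVVVV ⇒ iiiipiViVVV ⇒ iiiipiiViiVVV ⇒ iiiipiiiViiiVVV ⇒ iiiipiiiiViiiiVVV ⇒ iiiipiiiiiViiiiiVVV ⇒ iiiipiiiiifiiiiiVVV ⇒ iiiipiiiiifiiiiifVV ⇒ iiiipiiiiifiiiiiffV ⇒ iiiipiiiiifiiiiifff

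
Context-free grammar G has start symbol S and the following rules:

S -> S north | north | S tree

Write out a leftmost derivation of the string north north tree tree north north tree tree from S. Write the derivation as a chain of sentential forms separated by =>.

S => S tree => S tree tree => S north tree tree => S north north tree tree => S tree north north tree tree => S tree tree north north tree tree => S north tree tree north north tree tree => north north tree tree north north tree tree

S => S tree   [S -> S tree]
S tree => S tree tree   [S -> S tree]
S tree tree => S north tree tree   [S -> S north]
S north tree tree => S north north tree tree   [S -> S north]
S north north tree tree => S tree north north tree tree   [S -> S tree]
S tree north north tree tree => S tree tree north north tree tree   [S -> S tree]
S tree tree north north tree tree => S north tree tree north north tree tree   [S -> S north]
S north tree tree north north tree tree => north north tree tree north north tree tree   [S -> north]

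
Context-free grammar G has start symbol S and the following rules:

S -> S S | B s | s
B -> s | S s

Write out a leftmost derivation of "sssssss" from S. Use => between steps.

S => SS   [S -> S S]
SS => BsS   [S -> B s]
BsS => SssS   [B -> S s]
SssS => SSssS   [S -> S S]
SSssS => SSSssS   [S -> S S]
SSSssS => BsSSssS   [S -> B s]
BsSSssS => ssSSssS   [B -> s]
ssSSssS => sssSssS   [S -> s]
sssSssS => ssssssS   [S -> s]
ssssssS => sssssss   [S -> s]

S => SS => BsS => SssS => SSssS => SSSssS => BsSSssS => ssSSssS => sssSssS => ssssssS => sssssss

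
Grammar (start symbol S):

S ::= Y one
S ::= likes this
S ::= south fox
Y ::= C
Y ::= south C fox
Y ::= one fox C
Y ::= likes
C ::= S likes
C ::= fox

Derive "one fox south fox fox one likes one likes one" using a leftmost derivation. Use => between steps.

S => Y one => C one => S likes one => Y one likes one => one fox C one likes one => one fox S likes one likes one => one fox Y one likes one likes one => one fox south C fox one likes one likes one => one fox south fox fox one likes one likes one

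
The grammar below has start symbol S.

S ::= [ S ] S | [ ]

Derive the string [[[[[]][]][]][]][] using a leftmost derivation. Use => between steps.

S => [S]S   [S ::= [ S ] S]
[S]S => [[S]S]S   [S ::= [ S ] S]
[[S]S]S => [[[S]S]S]S   [S ::= [ S ] S]
[[[S]S]S]S => [[[[S]S]S]S]S   [S ::= [ S ] S]
[[[[S]S]S]S]S => [[[[[]]S]S]S]S   [S ::= [ ]]
[[[[[]]S]S]S]S => [[[[[]][]]S]S]S   [S ::= [ ]]
[[[[[]][]]S]S]S => [[[[[]][]][]]S]S   [S ::= [ ]]
[[[[[]][]][]]S]S => [[[[[]][]][]][]]S   [S ::= [ ]]
[[[[[]][]][]][]]S => [[[[[]][]][]][]][]   [S ::= [ ]]

S => [S]S => [[S]S]S => [[[S]S]S]S => [[[[S]S]S]S]S => [[[[[]]S]S]S]S => [[[[[]][]]S]S]S => [[[[[]][]][]]S]S => [[[[[]][]][]][]]S => [[[[[]][]][]][]][]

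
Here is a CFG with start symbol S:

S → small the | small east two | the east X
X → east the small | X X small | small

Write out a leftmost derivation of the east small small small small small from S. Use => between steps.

S => the east X => the east X X small => the east X X small X small => the east small X small X small => the east small small small X small => the east small small small small small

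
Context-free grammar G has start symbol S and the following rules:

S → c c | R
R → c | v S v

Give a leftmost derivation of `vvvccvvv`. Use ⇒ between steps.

S ⇒ R   [S → R]
R ⇒ vSv   [R → v S v]
vSv ⇒ vRv   [S → R]
vRv ⇒ vvSvv   [R → v S v]
vvSvv ⇒ vvRvv   [S → R]
vvRvv ⇒ vvvSvvv   [R → v S v]
vvvSvvv ⇒ vvvccvvv   [S → c c]

S ⇒ R ⇒ vSv ⇒ vRv ⇒ vvSvv ⇒ vvRvv ⇒ vvvSvvv ⇒ vvvccvvv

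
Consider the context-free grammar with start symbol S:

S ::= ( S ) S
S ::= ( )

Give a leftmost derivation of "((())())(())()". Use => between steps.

S=>(S)S=>((S)S)S=>((())S)S=>((())())S=>((())())(S)S=>((())())(())S=>((())())(())()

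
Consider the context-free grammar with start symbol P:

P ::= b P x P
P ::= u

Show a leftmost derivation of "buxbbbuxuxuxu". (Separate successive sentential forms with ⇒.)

P⇒bPxP⇒buxP⇒buxbPxP⇒buxbbPxPxP⇒buxbbbPxPxPxP⇒buxbbbuxPxPxP⇒buxbbbuxuxPxP⇒buxbbbuxuxuxP⇒buxbbbuxuxuxu

P ⇒ bPxP   [P ::= b P x P]
bPxP ⇒ buxP   [P ::= u]
buxP ⇒ buxbPxP   [P ::= b P x P]
buxbPxP ⇒ buxbbPxPxP   [P ::= b P x P]
buxbbPxPxP ⇒ buxbbbPxPxPxP   [P ::= b P x P]
buxbbbPxPxPxP ⇒ buxbbbuxPxPxP   [P ::= u]
buxbbbuxPxPxP ⇒ buxbbbuxuxPxP   [P ::= u]
buxbbbuxuxPxP ⇒ buxbbbuxuxuxP   [P ::= u]
buxbbbuxuxuxP ⇒ buxbbbuxuxuxu   [P ::= u]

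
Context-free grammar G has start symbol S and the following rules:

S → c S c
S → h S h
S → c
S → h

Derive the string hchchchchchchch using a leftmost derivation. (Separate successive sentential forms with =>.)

S=>hSh=>hcSch=>hchShch=>hchcSchch=>hchchShchch=>hchchcSchchch=>hchchchShchchch=>hchchchchchchch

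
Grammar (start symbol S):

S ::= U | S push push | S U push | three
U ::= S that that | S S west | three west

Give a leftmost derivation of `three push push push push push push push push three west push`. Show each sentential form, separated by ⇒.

S ⇒ S U push ⇒ S push push U push ⇒ S push push push push U push ⇒ S push push push push push push U push ⇒ S push push push push push push push push U push ⇒ three push push push push push push push push U push ⇒ three push push push push push push push push three west push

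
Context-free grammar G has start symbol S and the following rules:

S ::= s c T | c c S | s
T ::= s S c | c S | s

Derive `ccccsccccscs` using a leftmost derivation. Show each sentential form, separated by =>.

S => ccS => ccccS => ccccscT => ccccsccS => ccccsccccS => ccccsccccscT => ccccsccccscs

S => ccS   [S ::= c c S]
ccS => ccccS   [S ::= c c S]
ccccS => ccccscT   [S ::= s c T]
ccccscT => ccccsccS   [T ::= c S]
ccccsccS => ccccsccccS   [S ::= c c S]
ccccsccccS => ccccsccccscT   [S ::= s c T]
ccccsccccscT => ccccsccccscs   [T ::= s]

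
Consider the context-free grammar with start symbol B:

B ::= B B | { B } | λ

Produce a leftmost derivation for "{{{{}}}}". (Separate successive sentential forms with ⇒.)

B ⇒ {B} ⇒ {{B}} ⇒ {{BB}} ⇒ {{{B}B}} ⇒ {{{BB}B}} ⇒ {{{{B}B}B}} ⇒ {{{{}B}B}} ⇒ {{{{}}B}} ⇒ {{{{}}}}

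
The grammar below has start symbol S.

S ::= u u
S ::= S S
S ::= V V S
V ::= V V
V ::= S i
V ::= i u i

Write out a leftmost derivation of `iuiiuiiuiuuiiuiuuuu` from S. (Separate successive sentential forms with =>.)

S=>SS=>VVSS=>SiVSS=>VVSiVSS=>VVVSiVSS=>iuiVVSiVSS=>iuiiuiVSiVSS=>iuiiuiiuiSiVSS=>iuiiuiiuiuuiVSS=>iuiiuiiuiuuiiuiSS=>iuiiuiiuiuuiiuiuuS=>iuiiuiiuiuuiiuiuuuu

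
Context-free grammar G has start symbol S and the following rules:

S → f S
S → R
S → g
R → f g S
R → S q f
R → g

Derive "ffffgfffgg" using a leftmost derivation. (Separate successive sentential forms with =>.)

S => fS => ffS => fffS => fffR => ffffgS => ffffgfS => ffffgffS => ffffgffR => ffffgfffgS => ffffgfffgg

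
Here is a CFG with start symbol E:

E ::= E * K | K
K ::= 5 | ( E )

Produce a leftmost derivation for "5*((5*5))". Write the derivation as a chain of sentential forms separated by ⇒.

E ⇒ E*K   [E ::= E * K]
E*K ⇒ K*K   [E ::= K]
K*K ⇒ 5*K   [K ::= 5]
5*K ⇒ 5*(E)   [K ::= ( E )]
5*(E) ⇒ 5*(K)   [E ::= K]
5*(K) ⇒ 5*((E))   [K ::= ( E )]
5*((E)) ⇒ 5*((E*K))   [E ::= E * K]
5*((E*K)) ⇒ 5*((K*K))   [E ::= K]
5*((K*K)) ⇒ 5*((5*K))   [K ::= 5]
5*((5*K)) ⇒ 5*((5*5))   [K ::= 5]

E⇒E*K⇒K*K⇒5*K⇒5*(E)⇒5*(K)⇒5*((E))⇒5*((E*K))⇒5*((K*K))⇒5*((5*K))⇒5*((5*5))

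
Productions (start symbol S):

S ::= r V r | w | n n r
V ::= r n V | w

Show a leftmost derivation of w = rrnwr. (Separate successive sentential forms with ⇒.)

S⇒rVr⇒rrnVr⇒rrnwr

S ⇒ rVr   [S ::= r V r]
rVr ⇒ rrnVr   [V ::= r n V]
rrnVr ⇒ rrnwr   [V ::= w]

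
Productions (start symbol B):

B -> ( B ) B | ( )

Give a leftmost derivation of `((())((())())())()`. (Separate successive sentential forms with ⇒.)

B⇒(B)B⇒((B)B)B⇒((())B)B⇒((())(B)B)B⇒((())((B)B)B)B⇒((())((())B)B)B⇒((())((())())B)B⇒((())((())())())B⇒((())((())())())()

B ⇒ (B)B   [B -> ( B ) B]
(B)B ⇒ ((B)B)B   [B -> ( B ) B]
((B)B)B ⇒ ((())B)B   [B -> ( )]
((())B)B ⇒ ((())(B)B)B   [B -> ( B ) B]
((())(B)B)B ⇒ ((())((B)B)B)B   [B -> ( B ) B]
((())((B)B)B)B ⇒ ((())((())B)B)B   [B -> ( )]
((())((())B)B)B ⇒ ((())((())())B)B   [B -> ( )]
((())((())())B)B ⇒ ((())((())())())B   [B -> ( )]
((())((())())())B ⇒ ((())((())())())()   [B -> ( )]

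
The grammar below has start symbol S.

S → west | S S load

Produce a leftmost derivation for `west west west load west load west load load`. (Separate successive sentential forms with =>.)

S => S S load => west S load => west S S load load => west S S load S load load => west S S load S load S load load => west west S load S load S load load => west west west load S load S load load => west west west load west load S load load => west west west load west load west load load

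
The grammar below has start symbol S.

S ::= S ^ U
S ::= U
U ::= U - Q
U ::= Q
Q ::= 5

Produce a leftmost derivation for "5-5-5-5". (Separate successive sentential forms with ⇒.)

S ⇒ U ⇒ U-Q ⇒ U-Q-Q ⇒ U-Q-Q-Q ⇒ Q-Q-Q-Q ⇒ 5-Q-Q-Q ⇒ 5-5-Q-Q ⇒ 5-5-5-Q ⇒ 5-5-5-5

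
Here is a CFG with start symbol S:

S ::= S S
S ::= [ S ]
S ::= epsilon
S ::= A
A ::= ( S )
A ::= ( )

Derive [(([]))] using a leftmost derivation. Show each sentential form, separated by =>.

S=>[S]=>[A]=>[(S)]=>[(A)]=>[((S))]=>[(([S]))]=>[(([]))]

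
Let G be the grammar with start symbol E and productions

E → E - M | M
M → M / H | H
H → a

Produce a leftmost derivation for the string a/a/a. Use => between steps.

E=>M=>M/H=>M/H/H=>H/H/H=>a/H/H=>a/a/H=>a/a/a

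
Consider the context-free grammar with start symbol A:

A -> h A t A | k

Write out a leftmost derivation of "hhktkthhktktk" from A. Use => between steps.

A => hAtA => hhAtAtA => hhktAtA => hhktktA => hhktkthAtA => hhktkthhAtAtA => hhktkthhktAtA => hhktkthhktktA => hhktkthhktktk

A => hAtA   [A -> h A t A]
hAtA => hhAtAtA   [A -> h A t A]
hhAtAtA => hhktAtA   [A -> k]
hhktAtA => hhktktA   [A -> k]
hhktktA => hhktkthAtA   [A -> h A t A]
hhktkthAtA => hhktkthhAtAtA   [A -> h A t A]
hhktkthhAtAtA => hhktkthhktAtA   [A -> k]
hhktkthhktAtA => hhktkthhktktA   [A -> k]
hhktkthhktktA => hhktkthhktktk   [A -> k]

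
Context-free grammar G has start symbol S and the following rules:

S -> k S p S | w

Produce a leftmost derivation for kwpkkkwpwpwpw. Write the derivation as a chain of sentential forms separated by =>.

S => kSpS   [S -> k S p S]
kSpS => kwpS   [S -> w]
kwpS => kwpkSpS   [S -> k S p S]
kwpkSpS => kwpkkSpSpS   [S -> k S p S]
kwpkkSpSpS => kwpkkkSpSpSpS   [S -> k S p S]
kwpkkkSpSpSpS => kwpkkkwpSpSpS   [S -> w]
kwpkkkwpSpSpS => kwpkkkwpwpSpS   [S -> w]
kwpkkkwpwpSpS => kwpkkkwpwpwpS   [S -> w]
kwpkkkwpwpwpS => kwpkkkwpwpwpw   [S -> w]

S=>kSpS=>kwpS=>kwpkSpS=>kwpkkSpSpS=>kwpkkkSpSpSpS=>kwpkkkwpSpSpS=>kwpkkkwpwpSpS=>kwpkkkwpwpwpS=>kwpkkkwpwpwpw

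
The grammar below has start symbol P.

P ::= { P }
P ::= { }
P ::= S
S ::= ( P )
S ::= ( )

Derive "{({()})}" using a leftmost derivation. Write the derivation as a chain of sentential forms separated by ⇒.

P⇒{P}⇒{S}⇒{(P)}⇒{({P})}⇒{({S})}⇒{({()})}

P ⇒ {P}   [P ::= { P }]
{P} ⇒ {S}   [P ::= S]
{S} ⇒ {(P)}   [S ::= ( P )]
{(P)} ⇒ {({P})}   [P ::= { P }]
{({P})} ⇒ {({S})}   [P ::= S]
{({S})} ⇒ {({()})}   [S ::= ( )]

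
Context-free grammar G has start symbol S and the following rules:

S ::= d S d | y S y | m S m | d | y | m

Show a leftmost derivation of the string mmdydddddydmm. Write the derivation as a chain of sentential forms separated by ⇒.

S ⇒ mSm ⇒ mmSmm ⇒ mmdSdmm ⇒ mmdySydmm ⇒ mmdydSdydmm ⇒ mmdyddSddydmm ⇒ mmdydddddydmm

S ⇒ mSm   [S ::= m S m]
mSm ⇒ mmSmm   [S ::= m S m]
mmSmm ⇒ mmdSdmm   [S ::= d S d]
mmdSdmm ⇒ mmdySydmm   [S ::= y S y]
mmdySydmm ⇒ mmdydSdydmm   [S ::= d S d]
mmdydSdydmm ⇒ mmdyddSddydmm   [S ::= d S d]
mmdyddSddydmm ⇒ mmdydddddydmm   [S ::= d]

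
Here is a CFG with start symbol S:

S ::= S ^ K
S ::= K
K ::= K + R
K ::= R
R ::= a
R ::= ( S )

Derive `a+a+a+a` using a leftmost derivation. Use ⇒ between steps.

S ⇒ K   [S ::= K]
K ⇒ K+R   [K ::= K + R]
K+R ⇒ K+R+R   [K ::= K + R]
K+R+R ⇒ K+R+R+R   [K ::= K + R]
K+R+R+R ⇒ R+R+R+R   [K ::= R]
R+R+R+R ⇒ a+R+R+R   [R ::= a]
a+R+R+R ⇒ a+a+R+R   [R ::= a]
a+a+R+R ⇒ a+a+a+R   [R ::= a]
a+a+a+R ⇒ a+a+a+a   [R ::= a]

S ⇒ K ⇒ K+R ⇒ K+R+R ⇒ K+R+R+R ⇒ R+R+R+R ⇒ a+R+R+R ⇒ a+a+R+R ⇒ a+a+a+R ⇒ a+a+a+a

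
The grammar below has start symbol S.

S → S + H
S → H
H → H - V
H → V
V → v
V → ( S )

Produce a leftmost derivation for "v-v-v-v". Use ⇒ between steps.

S ⇒ H ⇒ H-V ⇒ H-V-V ⇒ H-V-V-V ⇒ V-V-V-V ⇒ v-V-V-V ⇒ v-v-V-V ⇒ v-v-v-V ⇒ v-v-v-v

S ⇒ H   [S → H]
H ⇒ H-V   [H → H - V]
H-V ⇒ H-V-V   [H → H - V]
H-V-V ⇒ H-V-V-V   [H → H - V]
H-V-V-V ⇒ V-V-V-V   [H → V]
V-V-V-V ⇒ v-V-V-V   [V → v]
v-V-V-V ⇒ v-v-V-V   [V → v]
v-v-V-V ⇒ v-v-v-V   [V → v]
v-v-v-V ⇒ v-v-v-v   [V → v]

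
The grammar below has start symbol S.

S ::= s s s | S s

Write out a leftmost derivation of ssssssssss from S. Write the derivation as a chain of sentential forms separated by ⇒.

S⇒Ss⇒Sss⇒Ssss⇒Sssss⇒Ssssss⇒Sssssss⇒Ssssssss⇒ssssssssss

S ⇒ Ss   [S ::= S s]
Ss ⇒ Sss   [S ::= S s]
Sss ⇒ Ssss   [S ::= S s]
Ssss ⇒ Sssss   [S ::= S s]
Sssss ⇒ Ssssss   [S ::= S s]
Ssssss ⇒ Sssssss   [S ::= S s]
Sssssss ⇒ Ssssssss   [S ::= S s]
Ssssssss ⇒ ssssssssss   [S ::= s s s]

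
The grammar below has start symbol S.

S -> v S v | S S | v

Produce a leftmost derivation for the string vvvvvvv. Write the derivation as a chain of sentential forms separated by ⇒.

S ⇒ SS   [S -> S S]
SS ⇒ SSS   [S -> S S]
SSS ⇒ SSSS   [S -> S S]
SSSS ⇒ SSSSS   [S -> S S]
SSSSS ⇒ vSvSSSS   [S -> v S v]
vSvSSSS ⇒ vvvSSSS   [S -> v]
vvvSSSS ⇒ vvvvSSS   [S -> v]
vvvvSSS ⇒ vvvvvSS   [S -> v]
vvvvvSS ⇒ vvvvvvS   [S -> v]
vvvvvvS ⇒ vvvvvvv   [S -> v]

S⇒SS⇒SSS⇒SSSS⇒SSSSS⇒vSvSSSS⇒vvvSSSS⇒vvvvSSS⇒vvvvvSS⇒vvvvvvS⇒vvvvvvv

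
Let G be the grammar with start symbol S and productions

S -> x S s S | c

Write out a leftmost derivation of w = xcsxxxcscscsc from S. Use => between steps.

S=>xSsS=>xcsS=>xcsxSsS=>xcsxxSsSsS=>xcsxxxSsSsSsS=>xcsxxxcsSsSsS=>xcsxxxcscsSsS=>xcsxxxcscscsS=>xcsxxxcscscsc

S => xSsS   [S -> x S s S]
xSsS => xcsS   [S -> c]
xcsS => xcsxSsS   [S -> x S s S]
xcsxSsS => xcsxxSsSsS   [S -> x S s S]
xcsxxSsSsS => xcsxxxSsSsSsS   [S -> x S s S]
xcsxxxSsSsSsS => xcsxxxcsSsSsS   [S -> c]
xcsxxxcsSsSsS => xcsxxxcscsSsS   [S -> c]
xcsxxxcscsSsS => xcsxxxcscscsS   [S -> c]
xcsxxxcscscsS => xcsxxxcscscsc   [S -> c]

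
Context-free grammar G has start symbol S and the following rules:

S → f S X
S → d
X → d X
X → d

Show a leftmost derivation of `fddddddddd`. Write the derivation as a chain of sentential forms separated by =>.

S => fSX => fdX => fddX => fdddX => fddddX => fdddddX => fddddddX => fdddddddX => fddddddddX => fddddddddd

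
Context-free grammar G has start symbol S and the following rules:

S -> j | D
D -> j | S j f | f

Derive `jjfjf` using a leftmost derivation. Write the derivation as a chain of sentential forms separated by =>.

S=>D=>Sjf=>Djf=>Sjfjf=>Djfjf=>jjfjf

S => D   [S -> D]
D => Sjf   [D -> S j f]
Sjf => Djf   [S -> D]
Djf => Sjfjf   [D -> S j f]
Sjfjf => Djfjf   [S -> D]
Djfjf => jjfjf   [D -> j]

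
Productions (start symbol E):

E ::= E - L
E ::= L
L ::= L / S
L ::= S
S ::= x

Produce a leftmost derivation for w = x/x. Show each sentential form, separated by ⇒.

E ⇒ L   [E ::= L]
L ⇒ L/S   [L ::= L / S]
L/S ⇒ S/S   [L ::= S]
S/S ⇒ x/S   [S ::= x]
x/S ⇒ x/x   [S ::= x]

E⇒L⇒L/S⇒S/S⇒x/S⇒x/x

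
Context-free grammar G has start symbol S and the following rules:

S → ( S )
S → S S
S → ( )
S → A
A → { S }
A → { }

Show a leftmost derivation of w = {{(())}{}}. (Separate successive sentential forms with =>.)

S => A   [S → A]
A => {S}   [A → { S }]
{S} => {SS}   [S → S S]
{SS} => {AS}   [S → A]
{AS} => {{S}S}   [A → { S }]
{{S}S} => {{(S)}S}   [S → ( S )]
{{(S)}S} => {{(())}S}   [S → ( )]
{{(())}S} => {{(())}A}   [S → A]
{{(())}A} => {{(())}{}}   [A → { }]

S => A => {S} => {SS} => {AS} => {{S}S} => {{(S)}S} => {{(())}S} => {{(())}A} => {{(())}{}}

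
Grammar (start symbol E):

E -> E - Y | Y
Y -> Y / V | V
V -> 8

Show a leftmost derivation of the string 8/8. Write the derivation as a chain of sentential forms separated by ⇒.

E ⇒ Y ⇒ Y/V ⇒ V/V ⇒ 8/V ⇒ 8/8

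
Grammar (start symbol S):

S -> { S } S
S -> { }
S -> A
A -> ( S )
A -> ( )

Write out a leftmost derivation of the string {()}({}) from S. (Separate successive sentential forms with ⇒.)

S ⇒ {S}S   [S -> { S } S]
{S}S ⇒ {A}S   [S -> A]
{A}S ⇒ {()}S   [A -> ( )]
{()}S ⇒ {()}A   [S -> A]
{()}A ⇒ {()}(S)   [A -> ( S )]
{()}(S) ⇒ {()}({})   [S -> { }]

S ⇒ {S}S ⇒ {A}S ⇒ {()}S ⇒ {()}A ⇒ {()}(S) ⇒ {()}({})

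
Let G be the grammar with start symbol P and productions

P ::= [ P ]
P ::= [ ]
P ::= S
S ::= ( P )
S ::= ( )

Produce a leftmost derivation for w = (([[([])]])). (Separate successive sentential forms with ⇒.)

P ⇒ S ⇒ (P) ⇒ (S) ⇒ ((P)) ⇒ (([P])) ⇒ (([[P]])) ⇒ (([[S]])) ⇒ (([[(P)]])) ⇒ (([[([])]]))

P ⇒ S   [P ::= S]
S ⇒ (P)   [S ::= ( P )]
(P) ⇒ (S)   [P ::= S]
(S) ⇒ ((P))   [S ::= ( P )]
((P)) ⇒ (([P]))   [P ::= [ P ]]
(([P])) ⇒ (([[P]]))   [P ::= [ P ]]
(([[P]])) ⇒ (([[S]]))   [P ::= S]
(([[S]])) ⇒ (([[(P)]]))   [S ::= ( P )]
(([[(P)]])) ⇒ (([[([])]]))   [P ::= [ ]]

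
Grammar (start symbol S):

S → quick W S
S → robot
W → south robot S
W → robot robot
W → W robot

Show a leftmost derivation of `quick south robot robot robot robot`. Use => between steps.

S => quick W S => quick W robot S => quick south robot S robot S => quick south robot robot robot S => quick south robot robot robot robot

S => quick W S   [S → quick W S]
quick W S => quick W robot S   [W → W robot]
quick W robot S => quick south robot S robot S   [W → south robot S]
quick south robot S robot S => quick south robot robot robot S   [S → robot]
quick south robot robot robot S => quick south robot robot robot robot   [S → robot]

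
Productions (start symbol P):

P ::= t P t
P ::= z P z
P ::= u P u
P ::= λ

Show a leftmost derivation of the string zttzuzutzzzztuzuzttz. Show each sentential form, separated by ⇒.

P ⇒ zPz   [P ::= z P z]
zPz ⇒ ztPtz   [P ::= t P t]
ztPtz ⇒ zttPttz   [P ::= t P t]
zttPttz ⇒ zttzPzttz   [P ::= z P z]
zttzPzttz ⇒ zttzuPuzttz   [P ::= u P u]
zttzuPuzttz ⇒ zttzuzPzuzttz   [P ::= z P z]
zttzuzPzuzttz ⇒ zttzuzuPuzuzttz   [P ::= u P u]
zttzuzuPuzuzttz ⇒ zttzuzutPtuzuzttz   [P ::= t P t]
zttzuzutPtuzuzttz ⇒ zttzuzutzPztuzuzttz   [P ::= z P z]
zttzuzutzPztuzuzttz ⇒ zttzuzutzzPzztuzuzttz   [P ::= z P z]
zttzuzutzzPzztuzuzttz ⇒ zttzuzutzzzztuzuzttz   [P ::= λ]

P ⇒ zPz ⇒ ztPtz ⇒ zttPttz ⇒ zttzPzttz ⇒ zttzuPuzttz ⇒ zttzuzPzuzttz ⇒ zttzuzuPuzuzttz ⇒ zttzuzutPtuzuzttz ⇒ zttzuzutzPztuzuzttz ⇒ zttzuzutzzPzztuzuzttz ⇒ zttzuzutzzzztuzuzttz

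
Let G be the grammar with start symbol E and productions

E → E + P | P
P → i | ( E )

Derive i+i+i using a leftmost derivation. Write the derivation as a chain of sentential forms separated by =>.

E => E+P => E+P+P => P+P+P => i+P+P => i+i+P => i+i+i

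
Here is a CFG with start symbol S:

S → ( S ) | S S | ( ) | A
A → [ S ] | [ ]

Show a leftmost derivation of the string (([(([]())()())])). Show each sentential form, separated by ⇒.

S ⇒ (S) ⇒ ((S)) ⇒ ((A)) ⇒ (([S])) ⇒ (([(S)])) ⇒ (([(SS)])) ⇒ (([((S)S)])) ⇒ (([((SS)S)])) ⇒ (([((AS)S)])) ⇒ (([(([]S)S)])) ⇒ (([(([]())S)])) ⇒ (([(([]())SS)])) ⇒ (([(([]())()S)])) ⇒ (([(([]())()())]))

S ⇒ (S)   [S → ( S )]
(S) ⇒ ((S))   [S → ( S )]
((S)) ⇒ ((A))   [S → A]
((A)) ⇒ (([S]))   [A → [ S ]]
(([S])) ⇒ (([(S)]))   [S → ( S )]
(([(S)])) ⇒ (([(SS)]))   [S → S S]
(([(SS)])) ⇒ (([((S)S)]))   [S → ( S )]
(([((S)S)])) ⇒ (([((SS)S)]))   [S → S S]
(([((SS)S)])) ⇒ (([((AS)S)]))   [S → A]
(([((AS)S)])) ⇒ (([(([]S)S)]))   [A → [ ]]
(([(([]S)S)])) ⇒ (([(([]())S)]))   [S → ( )]
(([(([]())S)])) ⇒ (([(([]())SS)]))   [S → S S]
(([(([]())SS)])) ⇒ (([(([]())()S)]))   [S → ( )]
(([(([]())()S)])) ⇒ (([(([]())()())]))   [S → ( )]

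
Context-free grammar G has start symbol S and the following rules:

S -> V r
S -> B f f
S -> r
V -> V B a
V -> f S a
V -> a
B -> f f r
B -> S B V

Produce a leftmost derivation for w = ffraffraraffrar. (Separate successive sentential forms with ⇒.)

S ⇒ Vr ⇒ VBar ⇒ fSaBar ⇒ fVraBar ⇒ fVBaraBar ⇒ ffSaBaraBar ⇒ ffraBaraBar ⇒ ffraffraraBar ⇒ ffraffraraffrar

S ⇒ Vr   [S -> V r]
Vr ⇒ VBar   [V -> V B a]
VBar ⇒ fSaBar   [V -> f S a]
fSaBar ⇒ fVraBar   [S -> V r]
fVraBar ⇒ fVBaraBar   [V -> V B a]
fVBaraBar ⇒ ffSaBaraBar   [V -> f S a]
ffSaBaraBar ⇒ ffraBaraBar   [S -> r]
ffraBaraBar ⇒ ffraffraraBar   [B -> f f r]
ffraffraraBar ⇒ ffraffraraffrar   [B -> f f r]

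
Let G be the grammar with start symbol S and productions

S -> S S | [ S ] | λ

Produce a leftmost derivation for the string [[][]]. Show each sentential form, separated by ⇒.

S ⇒ [S]   [S -> [ S ]]
[S] ⇒ [SS]   [S -> S S]
[SS] ⇒ [[S]S]   [S -> [ S ]]
[[S]S] ⇒ [[]S]   [S -> λ]
[[]S] ⇒ [[][S]]   [S -> [ S ]]
[[][S]] ⇒ [[][]]   [S -> λ]

S⇒[S]⇒[SS]⇒[[S]S]⇒[[]S]⇒[[][S]]⇒[[][]]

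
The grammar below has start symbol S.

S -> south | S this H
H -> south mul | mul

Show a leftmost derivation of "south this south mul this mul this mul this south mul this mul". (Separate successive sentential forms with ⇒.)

S ⇒ S this H ⇒ S this H this H ⇒ S this H this H this H ⇒ S this H this H this H this H ⇒ S this H this H this H this H this H ⇒ south this H this H this H this H this H ⇒ south this south mul this H this H this H this H ⇒ south this south mul this mul this H this H this H ⇒ south this south mul this mul this mul this H this H ⇒ south this south mul this mul this mul this south mul this H ⇒ south this south mul this mul this mul this south mul this mul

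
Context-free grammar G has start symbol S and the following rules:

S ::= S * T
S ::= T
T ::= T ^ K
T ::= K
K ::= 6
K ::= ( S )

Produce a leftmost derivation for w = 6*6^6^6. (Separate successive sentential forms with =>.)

S => S*T => T*T => K*T => 6*T => 6*T^K => 6*T^K^K => 6*K^K^K => 6*6^K^K => 6*6^6^K => 6*6^6^6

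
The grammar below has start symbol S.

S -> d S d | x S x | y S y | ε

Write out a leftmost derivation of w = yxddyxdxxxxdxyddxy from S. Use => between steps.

S=>ySy=>yxSxy=>yxdSdxy=>yxddSddxy=>yxddySyddxy=>yxddyxSxyddxy=>yxddyxdSdxyddxy=>yxddyxdxSxdxyddxy=>yxddyxdxxSxxdxyddxy=>yxddyxdxxxxdxyddxy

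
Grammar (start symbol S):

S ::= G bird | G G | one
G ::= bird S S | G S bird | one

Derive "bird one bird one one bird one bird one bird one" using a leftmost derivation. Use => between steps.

S => G G   [S ::= G G]
G G => G S bird G   [G ::= G S bird]
G S bird G => G S bird S bird G   [G ::= G S bird]
G S bird S bird G => G S bird S bird S bird G   [G ::= G S bird]
G S bird S bird S bird G => bird S S S bird S bird S bird G   [G ::= bird S S]
bird S S S bird S bird S bird G => bird G bird S S bird S bird S bird G   [S ::= G bird]
bird G bird S S bird S bird S bird G => bird one bird S S bird S bird S bird G   [G ::= one]
bird one bird S S bird S bird S bird G => bird one bird one S bird S bird S bird G   [S ::= one]
bird one bird one S bird S bird S bird G => bird one bird one one bird S bird S bird G   [S ::= one]
bird one bird one one bird S bird S bird G => bird one bird one one bird one bird S bird G   [S ::= one]
bird one bird one one bird one bird S bird G => bird one bird one one bird one bird one bird G   [S ::= one]
bird one bird one one bird one bird one bird G => bird one bird one one bird one bird one bird one   [G ::= one]

S => G G => G S bird G => G S bird S bird G => G S bird S bird S bird G => bird S S S bird S bird S bird G => bird G bird S S bird S bird S bird G => bird one bird S S bird S bird S bird G => bird one bird one S bird S bird S bird G => bird one bird one one bird S bird S bird G => bird one bird one one bird one bird S bird G => bird one bird one one bird one bird one bird G => bird one bird one one bird one bird one bird one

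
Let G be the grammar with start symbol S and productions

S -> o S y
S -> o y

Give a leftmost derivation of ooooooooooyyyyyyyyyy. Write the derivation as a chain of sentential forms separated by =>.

S => oSy => ooSyy => oooSyyy => ooooSyyyy => oooooSyyyyy => ooooooSyyyyyy => oooooooSyyyyyyy => ooooooooSyyyyyyyy => oooooooooSyyyyyyyyy => ooooooooooyyyyyyyyyy

S => oSy   [S -> o S y]
oSy => ooSyy   [S -> o S y]
ooSyy => oooSyyy   [S -> o S y]
oooSyyy => ooooSyyyy   [S -> o S y]
ooooSyyyy => oooooSyyyyy   [S -> o S y]
oooooSyyyyy => ooooooSyyyyyy   [S -> o S y]
ooooooSyyyyyy => oooooooSyyyyyyy   [S -> o S y]
oooooooSyyyyyyy => ooooooooSyyyyyyyy   [S -> o S y]
ooooooooSyyyyyyyy => oooooooooSyyyyyyyyy   [S -> o S y]
oooooooooSyyyyyyyyy => ooooooooooyyyyyyyyyy   [S -> o y]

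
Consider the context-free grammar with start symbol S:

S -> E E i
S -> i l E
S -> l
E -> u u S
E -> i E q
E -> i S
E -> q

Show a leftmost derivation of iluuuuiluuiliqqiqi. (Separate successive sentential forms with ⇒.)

S ⇒ ilE ⇒ iluuS ⇒ iluuEEi ⇒ iluuuuSEi ⇒ iluuuuilEEi ⇒ iluuuuiluuSEi ⇒ iluuuuiluuEEiEi ⇒ iluuuuiluuiSEiEi ⇒ iluuuuiluuilEiEi ⇒ iluuuuiluuiliEqiEi ⇒ iluuuuiluuiliqqiEi ⇒ iluuuuiluuiliqqiqi

S ⇒ ilE   [S -> i l E]
ilE ⇒ iluuS   [E -> u u S]
iluuS ⇒ iluuEEi   [S -> E E i]
iluuEEi ⇒ iluuuuSEi   [E -> u u S]
iluuuuSEi ⇒ iluuuuilEEi   [S -> i l E]
iluuuuilEEi ⇒ iluuuuiluuSEi   [E -> u u S]
iluuuuiluuSEi ⇒ iluuuuiluuEEiEi   [S -> E E i]
iluuuuiluuEEiEi ⇒ iluuuuiluuiSEiEi   [E -> i S]
iluuuuiluuiSEiEi ⇒ iluuuuiluuilEiEi   [S -> l]
iluuuuiluuilEiEi ⇒ iluuuuiluuiliEqiEi   [E -> i E q]
iluuuuiluuiliEqiEi ⇒ iluuuuiluuiliqqiEi   [E -> q]
iluuuuiluuiliqqiEi ⇒ iluuuuiluuiliqqiqi   [E -> q]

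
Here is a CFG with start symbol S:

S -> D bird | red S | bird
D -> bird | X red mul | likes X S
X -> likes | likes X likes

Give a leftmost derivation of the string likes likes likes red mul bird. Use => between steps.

S => D bird   [S -> D bird]
D bird => X red mul bird   [D -> X red mul]
X red mul bird => likes X likes red mul bird   [X -> likes X likes]
likes X likes red mul bird => likes likes likes red mul bird   [X -> likes]

S => D bird => X red mul bird => likes X likes red mul bird => likes likes likes red mul bird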